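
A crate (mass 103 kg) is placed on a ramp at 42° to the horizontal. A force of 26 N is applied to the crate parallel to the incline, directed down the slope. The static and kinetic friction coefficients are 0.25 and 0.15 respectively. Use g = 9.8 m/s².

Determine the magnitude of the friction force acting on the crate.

f ≈ 113 N (up the incline)

Normal force: N = m g cos θ = 103 × 9.8 × cos 42° = 750.1 N.
For equilibrium along the incline the friction force must supply f = m g sin θ + P = 675.4 + 26 = 701.4 N (positive meaning up-slope).
The static-friction ceiling is μ_s N = 0.25 × 750.1 = 187.5 N.
|701.4| exceeds 187.5 N, so the crate slips down-slope; friction is kinetic, f = μ_k N = 0.15×750.1 = 113 N.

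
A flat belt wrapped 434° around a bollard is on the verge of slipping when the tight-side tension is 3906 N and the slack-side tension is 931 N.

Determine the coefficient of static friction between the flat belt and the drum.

T₂/T₁ = e^{μβ} → μ = ln(T₂/T₁)/β.
β = 434° = 7.575 rad.
μ = ln(3906/931)/7.575 = ln(4.195)/7.575 = 0.189.

μ ≈ 0.189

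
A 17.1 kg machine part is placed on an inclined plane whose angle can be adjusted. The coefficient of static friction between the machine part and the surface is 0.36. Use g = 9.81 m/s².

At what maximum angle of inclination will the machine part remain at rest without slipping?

At the slip threshold, m g sin θ = μ_s · m g cos θ, so tan θ = μ_s.
θ_max = arctan(0.36) = 19.8°.

θ_max ≈ 19.8°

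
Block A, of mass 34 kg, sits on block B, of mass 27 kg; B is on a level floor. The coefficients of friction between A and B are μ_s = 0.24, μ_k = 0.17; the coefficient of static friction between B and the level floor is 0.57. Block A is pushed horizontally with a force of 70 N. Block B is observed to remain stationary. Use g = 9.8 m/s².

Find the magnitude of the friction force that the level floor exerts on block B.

f ≈ 70 N

Between the blocks, N₁ = m_A g = 333.2 N.
Maximum static friction on A from B: μ_s N₁ = 0.24×333.2 = 79.97 N.
P = 70 N is within that limit, so A and B move together (both at rest); the A–B friction is simply f₁ = P = 70 N.
B experiences an equal 70 N forward from A (third law). B is in equilibrium, so the floor supplies f₂ = 70 N of static friction (limit μ_s(m_A+m_B)g = 340.7 N, not exceeded).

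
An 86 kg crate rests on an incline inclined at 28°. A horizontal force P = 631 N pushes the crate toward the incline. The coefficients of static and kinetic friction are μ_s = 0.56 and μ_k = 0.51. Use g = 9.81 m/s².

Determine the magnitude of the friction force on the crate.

Normal direction: N = m g cos θ + P sin θ = 1041 N.
Parallel to the incline: P cos θ − m g sin θ = 557.1 − 396.1 = 161.1 N; the friction needed to balance this is 161.1 N acting down the slope.
Maximum static friction: μ_s N = 0.56 × 1041 = 583 N.
Since 161.1 N is within the 583 N limit, the crate stays put and friction is exactly 161 N.

f ≈ 161 N (down the incline)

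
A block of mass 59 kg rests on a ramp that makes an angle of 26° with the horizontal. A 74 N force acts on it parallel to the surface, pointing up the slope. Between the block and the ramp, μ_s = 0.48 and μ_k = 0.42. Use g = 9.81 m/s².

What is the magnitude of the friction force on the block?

Perpendicular to the surface, N = m g cos θ = 59·9.81·cos 26° = 520.2 N.
Parallel to the incline, ΣF = 0 gives f = m g sin θ − P = 253.7 − 74 = 179.7 N (up-slope positive).
The static-friction ceiling is μ_s N = 0.48 × 520.2 = 249.7 N.
Since |179.7| ≤ 249.7 N, static friction is sufficient; f equals the required value, not μ_s N.

f ≈ 180 N (up the incline)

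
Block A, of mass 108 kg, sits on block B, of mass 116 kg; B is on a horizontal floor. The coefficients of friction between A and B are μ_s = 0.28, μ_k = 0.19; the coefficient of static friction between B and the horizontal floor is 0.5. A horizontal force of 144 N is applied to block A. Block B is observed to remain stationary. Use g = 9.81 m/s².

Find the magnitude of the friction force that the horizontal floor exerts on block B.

f ≈ 144 N

Between the blocks, N₁ = m_A g = 1059 N.
Maximum static friction on A from B: μ_s N₁ = 0.28×1059 = 296.7 N.
Since P = 144 N ≤ 296.7 N, A does not slip on B; friction on A equals P = 144 N.
By Newton's third law B feels 144 N forward from A. With B stationary, the floor's static friction on B balances it: f₂ = 144 N (well within μ_s(m_A+m_B)g = 1099 N).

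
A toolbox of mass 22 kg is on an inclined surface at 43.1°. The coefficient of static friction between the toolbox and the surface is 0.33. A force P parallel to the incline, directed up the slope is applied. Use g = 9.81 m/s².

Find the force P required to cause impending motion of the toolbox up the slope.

P ≈ 199 N

At impending motion up the slope, friction acts down-slope at its limit: f = μ_s N.
P is parallel to the surface, so N = m g cos θ = 158 N.
Along the incline: P = m g sin θ + μ_s N = 147 + 0.33×158 = 199 N.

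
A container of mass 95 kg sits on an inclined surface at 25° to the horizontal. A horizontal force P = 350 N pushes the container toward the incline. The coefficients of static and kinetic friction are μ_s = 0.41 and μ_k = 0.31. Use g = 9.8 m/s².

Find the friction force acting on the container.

f ≈ 76.2 N (up the incline)

The horizontal push has a component P sin θ into the surface, so N = m g cos θ + P sin θ = 843.8 + 147.9 = 991.7 N.
Along the incline, the net driving force (taking up-slope positive) is P cos θ − m g sin θ = 317.2 − 393.5 = -76.25 N, so equilibrium requires friction f = 76.25 N (up-slope).
Maximum static friction: μ_s N = 0.41 × 991.7 = 406.6 N.
Since 76.25 N is within the 406.6 N limit, the container stays put and friction is exactly 76.2 N.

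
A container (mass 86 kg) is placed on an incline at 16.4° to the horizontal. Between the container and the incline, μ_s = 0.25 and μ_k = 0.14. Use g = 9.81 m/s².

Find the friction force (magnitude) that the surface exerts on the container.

f ≈ 113 N (up the incline)

The normal reaction is N = m g cos θ = 809.3 N.
Along the slope the weight component is m g sin θ = 238.2 N; friction must supply exactly this, acting up-slope.
Maximum static friction available: μ_s N = 0.25 × 809.3 = 202.3 N.
Since |238.2| > 202.3 N, static friction cannot hold it; the container slides down the incline and kinetic friction applies: f = μ_k N = 0.14 × 809.3 = 113 N.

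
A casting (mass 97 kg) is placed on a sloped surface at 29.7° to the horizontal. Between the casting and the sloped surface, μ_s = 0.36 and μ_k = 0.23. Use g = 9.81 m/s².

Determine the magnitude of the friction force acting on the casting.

f ≈ 190 N (up the incline)

Normal force: N = m g cos θ = 97 × 9.81 × cos 29.7° = 826.6 N.
Along the slope the weight component is m g sin θ = 471.5 N; friction must supply exactly this, acting up-slope.
The static-friction ceiling is μ_s N = 0.36 × 826.6 = 297.6 N.
Since |471.5| > 297.6 N, static friction cannot hold it; the casting slides down the incline and kinetic friction applies: f = μ_k N = 0.23 × 826.6 = 190 N.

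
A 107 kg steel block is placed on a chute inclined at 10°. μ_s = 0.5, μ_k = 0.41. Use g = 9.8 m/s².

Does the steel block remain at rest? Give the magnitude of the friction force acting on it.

f ≈ 182 N

N = m g cos θ = 1030 N.
Down-slope weight component: m g sin θ = 182 N.
μ_s N = 516 N.
182 ≤ 516 N, so it stays put; friction = 182 N.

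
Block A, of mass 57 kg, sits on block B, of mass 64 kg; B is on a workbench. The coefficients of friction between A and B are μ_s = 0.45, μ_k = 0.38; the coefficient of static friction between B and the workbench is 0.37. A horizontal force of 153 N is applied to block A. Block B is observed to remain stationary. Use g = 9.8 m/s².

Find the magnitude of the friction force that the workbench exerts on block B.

Normal force at the A–B interface: N₁ = m_A g = 558.6 N.
Maximum static friction on A from B: μ_s N₁ = 0.45×558.6 = 251.4 N.
Since P = 153 N ≤ 251.4 N, A does not slip on B; friction on A equals P = 153 N.
B experiences an equal 153 N forward from A (third law). B is in equilibrium, so the floor supplies f₂ = 153 N of static friction (limit μ_s(m_A+m_B)g = 438.7 N, not exceeded).

f ≈ 153 N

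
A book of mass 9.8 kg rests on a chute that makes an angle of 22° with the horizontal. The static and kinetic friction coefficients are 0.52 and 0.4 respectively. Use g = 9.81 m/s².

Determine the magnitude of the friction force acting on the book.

f ≈ 36 N (up the incline)

Perpendicular to the surface, N = m g cos θ = 9.8·9.81·cos 22° = 89.14 N.
For equilibrium along the incline, friction must balance the weight component: f = m g sin θ = 36.01 N up the slope.
Maximum static friction available: μ_s N = 0.52 × 89.14 = 46.35 N.
Since |36.01| ≤ 46.35 N, static friction is sufficient; f equals the required value, not μ_s N.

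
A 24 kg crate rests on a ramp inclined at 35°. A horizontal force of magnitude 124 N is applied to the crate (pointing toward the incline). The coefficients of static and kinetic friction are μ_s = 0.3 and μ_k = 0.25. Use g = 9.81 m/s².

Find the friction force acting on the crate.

Resolve perpendicular to the incline: N = m g cos θ + P sin θ = 24×9.81×cos 35° + 124×sin 35° = 264 N.
Parallel to the incline: P cos θ − m g sin θ = 101.6 − 135 = -33.47 N; the friction needed to balance this is 33.47 N acting up the slope.
The limit of static friction is μ_s N = 79.2 N.
|f_req| = 33.47 ≤ 79.2 N → the crate is in equilibrium; friction equals the required value.

f ≈ 33.5 N (up the incline)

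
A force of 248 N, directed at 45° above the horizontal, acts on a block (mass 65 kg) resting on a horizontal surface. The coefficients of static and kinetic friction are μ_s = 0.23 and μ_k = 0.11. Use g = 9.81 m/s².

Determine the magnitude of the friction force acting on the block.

Vertical equilibrium gives N = m g − P sin α = 462.3 N.
Horizontally, friction must balance P cos α = 175.4 N.
μ_s N = 0.23 × 462.3 = 106.3 N.
175.4 > 106.3 N → the block slides; f = μ_k N = 0.11×462.3 = 50.9 N.

f ≈ 50.9 N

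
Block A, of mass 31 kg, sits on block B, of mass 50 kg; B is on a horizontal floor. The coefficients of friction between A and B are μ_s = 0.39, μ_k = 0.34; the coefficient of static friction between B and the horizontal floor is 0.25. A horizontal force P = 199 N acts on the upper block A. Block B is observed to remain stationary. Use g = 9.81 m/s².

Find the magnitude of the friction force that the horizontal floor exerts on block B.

f ≈ 103 N

Between the blocks, N₁ = m_A g = 304.1 N.
So the A–B interface can sustain at most μ_s N₁ = 118.6 N of static friction.
P = 199 N exceeds that limit, so A slips over B and the interface friction becomes kinetic: f₁ = μ_k N₁ = 0.34×304.1 = 103 N.
By Newton's third law B feels 103 N forward from A. With B stationary, the floor's static friction on B balances it: f₂ = 103 N (well within μ_s(m_A+m_B)g = 198.7 N).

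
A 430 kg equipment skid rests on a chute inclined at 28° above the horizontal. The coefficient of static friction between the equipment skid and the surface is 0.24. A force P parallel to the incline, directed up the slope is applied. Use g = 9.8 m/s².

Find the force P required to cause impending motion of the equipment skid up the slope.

At impending motion up the slope, friction acts down-slope at its limit: f = μ_s N.
P is parallel to the surface, so N = m g cos θ = 3720 N.
Along the incline: P = m g sin θ + μ_s N = 1980 + 0.24×3720 = 2870 N.

P ≈ 2870 N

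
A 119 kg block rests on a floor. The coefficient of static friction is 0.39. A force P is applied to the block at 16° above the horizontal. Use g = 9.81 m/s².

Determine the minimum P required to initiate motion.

N = m g − P sin α (the pull lifts the block).
At impending slip, P cos α = μ_s N = μ_s (m g − P sin α).
Solving: P (cos α + μ_s sin α) = μ_s m g → P = 0.39×1170/(cos 16° + 0.39 sin 16°) = 455/1.069 = 426 N.

P ≈ 426 N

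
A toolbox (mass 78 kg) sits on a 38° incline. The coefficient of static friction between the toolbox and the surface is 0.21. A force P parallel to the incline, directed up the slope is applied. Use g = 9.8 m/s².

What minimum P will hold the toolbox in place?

The toolbox tends to slide down (tan θ > μ_s), so at the point of impending slip friction acts up-slope at its limit: f = μ_s N.
P is parallel to the surface, so N = m g cos θ = 602 N.
Along the incline: P + μ_s N = m g sin θ, so P = 471 − 0.21×602 = 344 N.

P_min ≈ 344 N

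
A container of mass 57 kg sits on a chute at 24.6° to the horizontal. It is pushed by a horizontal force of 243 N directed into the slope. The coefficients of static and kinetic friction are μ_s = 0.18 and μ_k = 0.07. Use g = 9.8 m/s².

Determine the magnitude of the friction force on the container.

f ≈ 11.6 N (up the incline)

Resolve perpendicular to the incline: N = m g cos θ + P sin θ = 57×9.8×cos 24.6° + 243×sin 24.6° = 609.1 N.
Parallel to the incline: P cos θ − m g sin θ = 220.9 − 232.5 = -11.59 N; the friction needed to balance this is 11.59 N acting up the slope.
The limit of static friction is μ_s N = 109.6 N.
Since 11.59 N is within the 109.6 N limit, the container stays put and friction is exactly 11.6 N.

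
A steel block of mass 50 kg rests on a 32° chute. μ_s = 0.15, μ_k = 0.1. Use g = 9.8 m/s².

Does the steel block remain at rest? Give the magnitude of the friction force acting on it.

N = m g cos θ = 416 N.
Down-slope weight component: m g sin θ = 260 N.
μ_s N = 62.3 N.
260 > 62.3 N, so it slides; kinetic friction f = μ_k N = 0.1×416 = 41.6 N.

f ≈ 41.6 N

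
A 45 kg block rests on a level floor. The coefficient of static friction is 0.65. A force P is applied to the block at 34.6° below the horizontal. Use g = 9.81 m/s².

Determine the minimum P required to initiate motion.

P ≈ 632 N

N = m g + P sin α (the push presses the block into the level floor).
At impending slip, P cos α = μ_s N = μ_s (m g + P sin α).
Solving: P (cos α − μ_s sin α) = μ_s m g → P = 0.65×441/(cos 34.6° − 0.65 sin 34.6°) = 287/0.454 = 632 N.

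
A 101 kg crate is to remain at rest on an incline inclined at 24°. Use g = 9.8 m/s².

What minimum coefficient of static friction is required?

μ_s,min ≈ 0.445

At the slip threshold m g sin θ = μ_s m g cos θ, so μ_s,min = tan θ.
μ_s,min = tan 24° = 0.445.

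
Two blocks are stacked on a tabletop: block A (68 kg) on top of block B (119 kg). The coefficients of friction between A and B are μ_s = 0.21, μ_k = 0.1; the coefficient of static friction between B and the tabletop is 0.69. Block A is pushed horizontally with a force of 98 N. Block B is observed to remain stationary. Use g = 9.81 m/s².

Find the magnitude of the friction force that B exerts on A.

f ≈ 98 N

Between the blocks, N₁ = m_A g = 667.1 N.
Maximum static friction on A from B: μ_s N₁ = 0.21×667.1 = 140.1 N.
P = 98 N is within that limit, so A and B move together (both at rest); the A–B friction is simply f₁ = P = 98 N.
B experiences an equal 98 N forward from A (third law). B is in equilibrium, so the floor supplies f₂ = 98 N of static friction (limit μ_s(m_A+m_B)g = 1266 N, not exceeded).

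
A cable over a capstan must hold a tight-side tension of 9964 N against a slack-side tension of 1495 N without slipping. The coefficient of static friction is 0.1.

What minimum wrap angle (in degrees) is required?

β_min ≈ 1090°

T₂/T₁ = e^{μβ} → β = ln(T₂/T₁)/μ.
β = ln(9964/1495)/0.1 = 1.897/0.1 = 18.97 rad.
In degrees: β = 18.97 × 180/π = 1090°.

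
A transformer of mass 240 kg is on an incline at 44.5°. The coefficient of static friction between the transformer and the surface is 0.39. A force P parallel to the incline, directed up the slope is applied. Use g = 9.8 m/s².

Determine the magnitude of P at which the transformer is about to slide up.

P ≈ 2300 N

At impending motion up the slope, friction acts down-slope at its limit: f = μ_s N.
P is parallel to the surface, so N = m g cos θ = 1680 N.
Along the incline: P = m g sin θ + μ_s N = 1650 + 0.39×1680 = 2300 N.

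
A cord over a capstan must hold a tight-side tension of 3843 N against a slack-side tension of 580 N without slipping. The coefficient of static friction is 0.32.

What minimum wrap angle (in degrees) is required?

β_min ≈ 339°

T₂/T₁ = e^{μβ} → β = ln(T₂/T₁)/μ.
β = ln(3843/580)/0.32 = 1.891/0.32 = 5.909 rad.
In degrees: β = 5.909 × 180/π = 339°.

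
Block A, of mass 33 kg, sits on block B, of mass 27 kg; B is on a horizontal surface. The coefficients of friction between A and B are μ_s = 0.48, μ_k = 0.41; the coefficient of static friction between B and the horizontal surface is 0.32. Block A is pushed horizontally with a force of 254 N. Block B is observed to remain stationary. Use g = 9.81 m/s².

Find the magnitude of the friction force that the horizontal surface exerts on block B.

Between the blocks, N₁ = m_A g = 323.7 N.
Maximum static friction on A from B: μ_s N₁ = 0.48×323.7 = 155.4 N.
Since P = 254 N > 155.4 N, A slides on B; the A–B friction is kinetic: f₁ = μ_k N₁ = 0.41×323.7 = 133 N.
By Newton's third law B feels 133 N forward from A. With B stationary, the floor's static friction on B balances it: f₂ = 133 N (well within μ_s(m_A+m_B)g = 188.4 N).

f ≈ 133 N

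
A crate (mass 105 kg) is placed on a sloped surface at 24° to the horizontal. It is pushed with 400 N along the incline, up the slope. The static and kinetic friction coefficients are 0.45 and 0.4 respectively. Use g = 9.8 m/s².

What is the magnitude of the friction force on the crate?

Normal force: N = m g cos θ = 105 × 9.8 × cos 24° = 940 N.
For equilibrium along the incline the friction force must supply f = m g sin θ − P = 418.5 − 400 = 18.53 N (positive meaning up-slope).
The static-friction ceiling is μ_s N = 0.45 × 940 = 423 N.
Since |18.53| ≤ 423 N, static friction is sufficient; f equals the required value, not μ_s N.

f ≈ 18.5 N (up the incline)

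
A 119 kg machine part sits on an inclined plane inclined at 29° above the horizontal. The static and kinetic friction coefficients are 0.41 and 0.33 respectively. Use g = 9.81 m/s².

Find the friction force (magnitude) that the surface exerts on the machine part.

Normal force: N = m g cos θ = 119 × 9.81 × cos 29° = 1021 N.
Along the slope the weight component is m g sin θ = 566 N; friction must supply exactly this, acting up-slope.
Static friction can supply at most μ_s N = 418.6 N.
|566| exceeds 418.6 N, so the machine part slips down-slope; friction is kinetic, f = μ_k N = 0.33×1021 = 337 N.

f ≈ 337 N (up the incline)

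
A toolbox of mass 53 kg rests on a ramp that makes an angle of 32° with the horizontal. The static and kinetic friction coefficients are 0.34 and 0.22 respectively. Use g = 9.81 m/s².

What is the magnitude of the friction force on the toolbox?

Normal force: N = m g cos θ = 53 × 9.81 × cos 32° = 440.9 N.
Along the slope the weight component is m g sin θ = 275.5 N; friction must supply exactly this, acting up-slope.
Static friction can supply at most μ_s N = 149.9 N.
|275.5| exceeds 149.9 N, so the toolbox slips down-slope; friction is kinetic, f = μ_k N = 0.22×440.9 = 97 N.

f ≈ 97 N (up the incline)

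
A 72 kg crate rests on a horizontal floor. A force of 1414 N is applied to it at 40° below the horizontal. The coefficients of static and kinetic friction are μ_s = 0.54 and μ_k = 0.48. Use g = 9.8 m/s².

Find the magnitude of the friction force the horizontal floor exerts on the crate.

f ≈ 775 N

N = m g + P sin α = 705.6 + 1414×sin 40° = 1615 N.
For equilibrium, f = P cos α = 1414×cos 40° = 1083 N.
μ_s N = 0.54 × 1615 = 871.8 N.
The required friction exceeds μ_s N, so the crate moves and f = μ_k N = 775 N.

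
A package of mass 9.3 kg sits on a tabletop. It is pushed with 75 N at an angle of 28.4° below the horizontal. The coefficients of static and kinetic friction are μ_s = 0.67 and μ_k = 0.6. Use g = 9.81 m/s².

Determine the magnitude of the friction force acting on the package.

Vertical equilibrium gives N = m g + P sin α = 126.9 N.
The horizontal driving force is P cos α = 65.97 N, so equilibrium needs friction f = 65.97 N.
μ_s N = 0.67 × 126.9 = 85.03 N.
65.97 ≤ 85.03 N → static; friction equals the required 66 N.

f ≈ 66 N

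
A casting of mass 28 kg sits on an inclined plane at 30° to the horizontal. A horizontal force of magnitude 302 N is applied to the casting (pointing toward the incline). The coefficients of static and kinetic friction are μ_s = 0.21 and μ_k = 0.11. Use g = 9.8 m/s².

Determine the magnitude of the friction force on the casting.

f ≈ 42.8 N (down the incline)

Resolve perpendicular to the incline: N = m g cos θ + P sin θ = 28×9.8×cos 30° + 302×sin 30° = 388.6 N.
Along the incline, the net driving force (taking up-slope positive) is P cos θ − m g sin θ = 261.5 − 137.2 = 124.3 N, so equilibrium requires friction f = -124.3 N (down-slope).
The limit of static friction is μ_s N = 81.61 N.
|f_req| = 124.3 > 81.61 N → the casting slides up the incline; f = μ_k N = 0.11 × 388.6 = 42.8 N.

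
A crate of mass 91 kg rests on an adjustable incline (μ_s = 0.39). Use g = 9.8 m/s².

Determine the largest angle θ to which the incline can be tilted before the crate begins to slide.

θ_max ≈ 21.3°

At the slip threshold, m g sin θ = μ_s · m g cos θ, so tan θ = μ_s.
θ_max = arctan(0.39) = 21.3°.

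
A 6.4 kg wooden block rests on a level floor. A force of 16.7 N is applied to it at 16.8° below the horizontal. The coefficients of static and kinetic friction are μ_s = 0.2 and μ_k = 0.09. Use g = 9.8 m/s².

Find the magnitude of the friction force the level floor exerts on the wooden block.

N = m g + P sin α = 62.72 + 16.7×sin 16.8° = 67.55 N.
For equilibrium, f = P cos α = 16.7×cos 16.8° = 15.99 N.
The static-friction limit is μ_s N = 13.51 N.
The required friction exceeds μ_s N, so the wooden block moves and f = μ_k N = 6.08 N.

f ≈ 6.08 N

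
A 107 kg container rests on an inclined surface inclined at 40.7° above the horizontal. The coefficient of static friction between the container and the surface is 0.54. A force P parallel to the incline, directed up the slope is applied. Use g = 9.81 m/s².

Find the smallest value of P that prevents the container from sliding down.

P_min ≈ 255 N

The container tends to slide down (tan θ > μ_s), so at the point of impending slip friction acts up-slope at its limit: f = μ_s N.
P is parallel to the surface, so N = m g cos θ = 796 N.
Along the incline: P + μ_s N = m g sin θ, so P = 684 − 0.54×796 = 255 N.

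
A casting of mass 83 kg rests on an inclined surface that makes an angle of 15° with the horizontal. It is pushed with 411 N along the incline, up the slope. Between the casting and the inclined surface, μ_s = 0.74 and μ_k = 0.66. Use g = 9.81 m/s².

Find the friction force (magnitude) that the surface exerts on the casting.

Perpendicular to the surface, N = m g cos θ = 83·9.81·cos 15° = 786.5 N.
For equilibrium along the incline the friction force must supply f = m g sin θ − P = 210.7 − 411 = -200.3 N (positive meaning up-slope).
Static friction can supply at most μ_s N = 582 N.
Since |-200.3| ≤ 582 N, the casting remains in static equilibrium and friction takes exactly the required value.

f ≈ 200 N (down the incline)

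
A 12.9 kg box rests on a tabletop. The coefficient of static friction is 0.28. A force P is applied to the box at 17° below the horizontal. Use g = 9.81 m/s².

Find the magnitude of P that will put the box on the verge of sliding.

N = m g + P sin α (the push presses the box into the tabletop).
At impending slip, P cos α = μ_s N = μ_s (m g + P sin α).
Solving: P (cos α − μ_s sin α) = μ_s m g → P = 0.28×127/(cos 17° − 0.28 sin 17°) = 35.4/0.8744 = 40.5 N.

P ≈ 40.5 N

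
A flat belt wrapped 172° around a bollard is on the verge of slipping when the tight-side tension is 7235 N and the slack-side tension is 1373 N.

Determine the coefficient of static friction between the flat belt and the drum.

T₂/T₁ = e^{μβ} → μ = ln(T₂/T₁)/β.
β = 172° = 3.002 rad.
μ = ln(7235/1373)/3.002 = ln(5.269)/3.002 = 0.554.

μ ≈ 0.554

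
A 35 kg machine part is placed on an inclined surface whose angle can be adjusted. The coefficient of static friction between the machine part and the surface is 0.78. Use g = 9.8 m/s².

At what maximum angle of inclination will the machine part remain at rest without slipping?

At the slip threshold, m g sin θ = μ_s · m g cos θ, so tan θ = μ_s.
θ_max = arctan(0.78) = 38°.

θ_max ≈ 38°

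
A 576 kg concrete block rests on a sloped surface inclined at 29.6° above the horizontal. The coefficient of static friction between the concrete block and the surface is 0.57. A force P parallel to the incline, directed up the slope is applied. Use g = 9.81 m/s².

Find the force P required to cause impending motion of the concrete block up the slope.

At impending motion up the slope, friction acts down-slope at its limit: f = μ_s N.
P is parallel to the surface, so N = m g cos θ = 4910 N.
Along the incline: P = m g sin θ + μ_s N = 2790 + 0.57×4910 = 5590 N.

P ≈ 5590 N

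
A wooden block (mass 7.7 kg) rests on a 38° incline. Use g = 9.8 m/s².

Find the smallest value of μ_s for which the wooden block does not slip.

μ_s,min ≈ 0.781

At the slip threshold m g sin θ = μ_s m g cos θ, so μ_s,min = tan θ.
μ_s,min = tan 38° = 0.781.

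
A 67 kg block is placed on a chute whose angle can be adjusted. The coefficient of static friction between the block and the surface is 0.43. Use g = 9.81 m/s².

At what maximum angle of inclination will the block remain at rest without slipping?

At the slip threshold, m g sin θ = μ_s · m g cos θ, so tan θ = μ_s.
θ_max = arctan(0.43) = 23.3°.

θ_max ≈ 23.3°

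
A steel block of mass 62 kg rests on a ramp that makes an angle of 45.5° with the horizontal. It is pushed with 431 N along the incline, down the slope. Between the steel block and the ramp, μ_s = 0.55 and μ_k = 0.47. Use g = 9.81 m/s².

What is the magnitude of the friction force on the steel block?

f ≈ 200 N (up the incline)

The normal reaction is N = m g cos θ = 426.3 N.
The friction needed for equilibrium is m g sin θ + P = 433.8 + 431 = 864.8 N, measured positive up-slope.
Maximum static friction available: μ_s N = 0.55 × 426.3 = 234.5 N.
Since |864.8| > 234.5 N, static friction cannot hold it; the steel block slides down the incline and kinetic friction applies: f = μ_k N = 0.47 × 426.3 = 200 N.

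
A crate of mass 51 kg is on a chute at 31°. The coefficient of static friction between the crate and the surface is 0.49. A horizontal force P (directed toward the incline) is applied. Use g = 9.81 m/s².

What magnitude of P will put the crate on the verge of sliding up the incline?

At impending motion up the slope, friction acts down-slope at its limit: f = μ_s N.
Perpendicular to the incline: N = m g cos θ + P sin θ.
Along the incline: P cos θ = m g sin θ + μ_s N = m g sin θ + μ_s (m g cos θ + P sin θ).
Solving, P (cos θ − μ_s sin θ) = m g (sin θ + μ_s cos θ), so P = 51×9.81×(sin 31° + 0.49 cos 31°)/(cos 31° − 0.49 sin 31°) = 500×0.9351/0.6048 = 774 N.

P ≈ 774 N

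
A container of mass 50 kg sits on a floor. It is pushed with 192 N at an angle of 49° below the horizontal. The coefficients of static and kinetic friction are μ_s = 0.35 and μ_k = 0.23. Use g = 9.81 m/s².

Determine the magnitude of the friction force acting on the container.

N = m g + P sin α = 490.5 + 192×sin 49° = 635.4 N.
The horizontal driving force is P cos α = 126 N, so equilibrium needs friction f = 126 N.
μ_s N = 0.35 × 635.4 = 222.4 N.
126 ≤ 222.4 N → static; friction equals the required 126 N.

f ≈ 126 N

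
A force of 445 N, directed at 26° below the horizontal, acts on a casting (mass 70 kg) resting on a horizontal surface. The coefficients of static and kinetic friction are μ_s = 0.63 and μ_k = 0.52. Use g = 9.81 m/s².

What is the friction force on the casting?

f ≈ 400 N

Vertical equilibrium gives N = m g + P sin α = 881.8 N.
Horizontally, friction must balance P cos α = 400 N.
The static-friction limit is μ_s N = 555.5 N.
400 ≤ 555.5 N → static; friction equals the required 400 N.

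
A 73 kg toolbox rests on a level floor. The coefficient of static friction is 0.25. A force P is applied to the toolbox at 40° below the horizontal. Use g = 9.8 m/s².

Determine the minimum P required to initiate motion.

N = m g + P sin α (the push presses the toolbox into the level floor).
At impending slip, P cos α = μ_s N = μ_s (m g + P sin α).
Solving: P (cos α − μ_s sin α) = μ_s m g → P = 0.25×715/(cos 40° − 0.25 sin 40°) = 179/0.6053 = 295 N.

P ≈ 295 N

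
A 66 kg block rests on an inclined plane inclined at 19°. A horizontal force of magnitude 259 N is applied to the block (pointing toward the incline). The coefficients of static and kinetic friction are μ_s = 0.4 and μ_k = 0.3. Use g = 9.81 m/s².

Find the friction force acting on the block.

f ≈ 34.1 N (down the incline)

Normal direction: N = m g cos θ + P sin θ = 696.5 N.
Along the incline, the net driving force (taking up-slope positive) is P cos θ − m g sin θ = 244.9 − 210.8 = 34.1 N, so equilibrium requires friction f = -34.1 N (down-slope).
Maximum static friction: μ_s N = 0.4 × 696.5 = 278.6 N.
Since 34.1 N is within the 278.6 N limit, the block stays put and friction is exactly 34.1 N.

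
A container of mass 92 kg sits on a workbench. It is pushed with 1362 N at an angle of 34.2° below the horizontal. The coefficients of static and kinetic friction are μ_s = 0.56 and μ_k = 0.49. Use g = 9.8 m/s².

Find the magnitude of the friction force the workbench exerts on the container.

Vertical equilibrium gives N = m g + P sin α = 1667 N.
For equilibrium, f = P cos α = 1362×cos 34.2° = 1126 N.
μ_s N = 0.56 × 1667 = 933.6 N.
1126 > 933.6 N → the container slides; f = μ_k N = 0.49×1667 = 817 N.

f ≈ 817 N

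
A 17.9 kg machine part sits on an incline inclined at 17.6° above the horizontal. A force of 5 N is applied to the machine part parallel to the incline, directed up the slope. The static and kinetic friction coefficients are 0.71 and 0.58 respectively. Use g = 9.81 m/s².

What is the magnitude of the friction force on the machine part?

Perpendicular to the surface, N = m g cos θ = 17.9·9.81·cos 17.6° = 167.4 N.
For equilibrium along the incline the friction force must supply f = m g sin θ − P = 53.1 − 5 = 48.1 N (positive meaning up-slope).
Static friction can supply at most μ_s N = 118.8 N.
Since |48.1| ≤ 118.8 N, static friction is sufficient; f equals the required value, not μ_s N.

f ≈ 48.1 N (up the incline)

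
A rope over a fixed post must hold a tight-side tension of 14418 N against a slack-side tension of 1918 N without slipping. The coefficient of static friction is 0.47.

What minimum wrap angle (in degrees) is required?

T₂/T₁ = e^{μβ} → β = ln(T₂/T₁)/μ.
β = ln(14418/1918)/0.47 = 2.017/0.47 = 4.292 rad.
In degrees: β = 4.292 × 180/π = 246°.

β_min ≈ 246°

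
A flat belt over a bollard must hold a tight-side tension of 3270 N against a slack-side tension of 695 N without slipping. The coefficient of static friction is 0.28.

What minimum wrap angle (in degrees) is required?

β_min ≈ 317°

T₂/T₁ = e^{μβ} → β = ln(T₂/T₁)/μ.
β = ln(3270/695)/0.28 = 1.549/0.28 = 5.531 rad.
In degrees: β = 5.531 × 180/π = 317°.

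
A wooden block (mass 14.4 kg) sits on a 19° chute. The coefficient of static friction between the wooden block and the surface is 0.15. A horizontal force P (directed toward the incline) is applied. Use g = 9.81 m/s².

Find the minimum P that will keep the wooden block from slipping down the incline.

The wooden block tends to slide down (tan θ > μ_s), so at the point of impending slip friction acts up-slope at its limit: f = μ_s N.
Perpendicular to the incline: N = m g cos θ + P sin θ.
Along the incline: P cos θ + μ_s N = m g sin θ, i.e. P cos θ + μ_s (m g cos θ + P sin θ) = m g sin θ.
Solving, P (cos θ + μ_s sin θ) = m g (sin θ − μ_s cos θ), so P = 141×0.1837/0.9944 = 26.1 N.

P_min ≈ 26.1 N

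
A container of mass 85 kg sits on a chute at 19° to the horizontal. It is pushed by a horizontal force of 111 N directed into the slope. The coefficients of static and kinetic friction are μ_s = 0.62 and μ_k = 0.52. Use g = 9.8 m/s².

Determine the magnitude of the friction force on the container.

Normal direction: N = m g cos θ + P sin θ = 823.8 N.
Along the incline, the net driving force (taking up-slope positive) is P cos θ − m g sin θ = 105 − 271.2 = -166.2 N, so equilibrium requires friction f = 166.2 N (up-slope).
The limit of static friction is μ_s N = 510.7 N.
Since 166.2 N is within the 510.7 N limit, the container stays put and friction is exactly 166 N.

f ≈ 166 N (up the incline)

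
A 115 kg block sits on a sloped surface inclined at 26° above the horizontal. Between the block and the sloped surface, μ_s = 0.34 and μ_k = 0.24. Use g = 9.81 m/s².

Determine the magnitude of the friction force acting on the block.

Normal force: N = m g cos θ = 115 × 9.81 × cos 26° = 1014 N.
Along the slope the weight component is m g sin θ = 494.5 N; friction must supply exactly this, acting up-slope.
Static friction can supply at most μ_s N = 344.8 N.
|494.5| exceeds 344.8 N, so the block slips down-slope; friction is kinetic, f = μ_k N = 0.24×1014 = 243 N.

f ≈ 243 N (up the incline)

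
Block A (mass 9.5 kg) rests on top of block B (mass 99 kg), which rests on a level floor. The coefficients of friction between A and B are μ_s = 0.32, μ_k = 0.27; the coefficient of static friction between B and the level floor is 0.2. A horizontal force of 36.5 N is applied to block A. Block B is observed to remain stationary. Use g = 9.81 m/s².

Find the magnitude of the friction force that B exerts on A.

f ≈ 25.2 N

The normal force B exerts on A is simply A's weight, N₁ = 93.2 N.
Maximum static friction on A from B: μ_s N₁ = 0.32×93.2 = 29.82 N.
P = 36.5 N exceeds that limit, so A slips over B and the interface friction becomes kinetic: f₁ = μ_k N₁ = 0.27×93.2 = 25.2 N.
B experiences an equal 25.2 N forward from A (third law). B is in equilibrium, so the floor supplies f₂ = 25.2 N of static friction (limit μ_s(m_A+m_B)g = 212.9 N, not exceeded).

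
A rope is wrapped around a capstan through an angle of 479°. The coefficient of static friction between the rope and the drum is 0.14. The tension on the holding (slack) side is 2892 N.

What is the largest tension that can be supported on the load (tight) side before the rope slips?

T_max ≈ 9320 N

At impending slip the capstan equation gives T₂/T₁ = e^{μβ} with β in radians.
β = 479° × π/180 = 8.36 rad.
e^{μβ} = e^{0.14×8.36} = 3.223.
T₂ = T₁ · e^{μβ} = 2892 × 3.223 = 9320 N.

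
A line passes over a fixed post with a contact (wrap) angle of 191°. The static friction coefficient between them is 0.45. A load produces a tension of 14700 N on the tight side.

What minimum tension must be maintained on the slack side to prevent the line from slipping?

Capstan equation at impending slip: T_tight/T_slack = e^{μβ}.
β = 191° = 3.334 rad; e^{μβ} = e^{0.45×3.334} = 4.482.
T_slack = T_tight / e^{μβ} = 14700 / 4.482 = 3280 N.

T_min ≈ 3280 N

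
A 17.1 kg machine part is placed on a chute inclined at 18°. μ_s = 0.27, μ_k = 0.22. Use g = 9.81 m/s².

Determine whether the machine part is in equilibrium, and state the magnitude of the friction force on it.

N = m g cos θ = 160 N.
Down-slope weight component: m g sin θ = 51.8 N.
μ_s N = 43.1 N.
51.8 > 43.1 N, so it slides; kinetic friction f = μ_k N = 0.22×160 = 35.1 N.

f ≈ 35.1 N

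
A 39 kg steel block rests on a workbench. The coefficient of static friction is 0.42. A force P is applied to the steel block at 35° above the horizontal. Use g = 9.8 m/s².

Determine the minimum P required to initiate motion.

P ≈ 151 N

N = m g − P sin α (the pull lifts the steel block).
At impending slip, P cos α = μ_s N = μ_s (m g − P sin α).
Solving: P (cos α + μ_s sin α) = μ_s m g → P = 0.42×382/(cos 35° + 0.42 sin 35°) = 161/1.06 = 151 N.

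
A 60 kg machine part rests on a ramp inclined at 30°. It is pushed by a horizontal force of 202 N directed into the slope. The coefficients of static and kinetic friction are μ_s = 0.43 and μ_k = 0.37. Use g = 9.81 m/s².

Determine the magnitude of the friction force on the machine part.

Resolve perpendicular to the incline: N = m g cos θ + P sin θ = 60×9.81×cos 30° + 202×sin 30° = 610.7 N.
Along the incline, the net driving force (taking up-slope positive) is P cos θ − m g sin θ = 174.9 − 294.3 = -119.4 N, so equilibrium requires friction f = 119.4 N (up-slope).
Maximum static friction: μ_s N = 0.43 × 610.7 = 262.6 N.
Since 119.4 N is within the 262.6 N limit, the machine part stays put and friction is exactly 119 N.

f ≈ 119 N (up the incline)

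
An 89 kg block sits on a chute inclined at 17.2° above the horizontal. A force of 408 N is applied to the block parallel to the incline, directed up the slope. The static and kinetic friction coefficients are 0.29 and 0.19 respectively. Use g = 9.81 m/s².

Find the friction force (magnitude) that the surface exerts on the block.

The normal reaction is N = m g cos θ = 834 N.
Parallel to the incline, ΣF = 0 gives f = m g sin θ − P = 258.2 − 408 = -149.8 N (up-slope positive).
Maximum static friction available: μ_s N = 0.29 × 834 = 241.9 N.
Since |-149.8| ≤ 241.9 N, static friction is sufficient; f equals the required value, not μ_s N.

f ≈ 150 N (down the incline)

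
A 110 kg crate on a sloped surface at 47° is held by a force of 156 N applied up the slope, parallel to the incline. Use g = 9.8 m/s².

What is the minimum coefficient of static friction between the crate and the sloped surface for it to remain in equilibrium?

N = m g cos θ = 735.2 N.
Friction must make up the shortfall along the incline: f = m g sin θ − P = 788.4 − 156 = 632.4 N.
At the threshold f = μ_s N, so μ_s,min = 632.4/735.2 = 0.86.

μ_s,min ≈ 0.86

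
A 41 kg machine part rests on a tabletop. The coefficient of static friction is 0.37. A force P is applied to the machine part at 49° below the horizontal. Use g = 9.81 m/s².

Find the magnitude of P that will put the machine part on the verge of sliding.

N = m g + P sin α (the push presses the machine part into the tabletop).
At impending slip, P cos α = μ_s N = μ_s (m g + P sin α).
Solving: P (cos α − μ_s sin α) = μ_s m g → P = 0.37×402/(cos 49° − 0.37 sin 49°) = 149/0.3768 = 395 N.

P ≈ 395 N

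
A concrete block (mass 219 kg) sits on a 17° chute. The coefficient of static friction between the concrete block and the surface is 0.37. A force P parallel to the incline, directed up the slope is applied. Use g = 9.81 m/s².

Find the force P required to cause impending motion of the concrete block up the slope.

P ≈ 1390 N

At impending motion up the slope, friction acts down-slope at its limit: f = μ_s N.
P is parallel to the surface, so N = m g cos θ = 2050 N.
Along the incline: P = m g sin θ + μ_s N = 628 + 0.37×2050 = 1390 N.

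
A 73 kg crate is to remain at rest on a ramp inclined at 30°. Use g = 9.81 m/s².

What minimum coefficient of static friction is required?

At the slip threshold m g sin θ = μ_s m g cos θ, so μ_s,min = tan θ.
μ_s,min = tan 30° = 0.577.

μ_s,min ≈ 0.577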